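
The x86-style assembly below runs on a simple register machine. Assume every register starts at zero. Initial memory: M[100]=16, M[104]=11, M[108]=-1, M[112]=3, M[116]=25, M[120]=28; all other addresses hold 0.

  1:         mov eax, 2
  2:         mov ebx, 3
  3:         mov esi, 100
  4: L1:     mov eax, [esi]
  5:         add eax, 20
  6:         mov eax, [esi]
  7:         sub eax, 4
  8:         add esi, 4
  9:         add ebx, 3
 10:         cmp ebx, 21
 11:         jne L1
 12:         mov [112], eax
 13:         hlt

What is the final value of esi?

eax=2
ebx=3
esi=100
eax=M[100]=16
eax=16+20=36
eax=M[100]=16
eax=16-4=12
esi=100+4=104
ebx=3+3=6
cmp ebx, 21  (cmp 6,21)
jne L1: taken
eax=M[104]=11
eax=11+20=31
eax=M[104]=11
eax=11-4=7
esi=104+4=108
ebx=6+3=9
cmp ebx, 21  (cmp 9,21)
jne L1: taken
eax=M[108]=-1
eax=(-1)+20=19
eax=M[108]=-1
eax=(-1)-4=-5
esi=108+4=112
ebx=9+3=12
cmp ebx, 21  (cmp 12,21)
jne L1: taken
eax=M[112]=3
eax=3+20=23
eax=M[112]=3
eax=3-4=-1
esi=112+4=116
ebx=12+3=15
cmp ebx, 21  (cmp 15,21)
jne L1: taken
eax=M[116]=25
eax=25+20=45
eax=M[116]=25
eax=25-4=21
esi=116+4=120
ebx=15+3=18
cmp ebx, 21  (cmp 18,21)
jne L1: taken
eax=M[120]=28
eax=28+20=48
eax=M[120]=28
eax=28-4=24
esi=120+4=124
ebx=18+3=21
cmp ebx, 21  (cmp 21,21)
jne L1: not taken
mov [112], eax → M[112]=24
halt.

124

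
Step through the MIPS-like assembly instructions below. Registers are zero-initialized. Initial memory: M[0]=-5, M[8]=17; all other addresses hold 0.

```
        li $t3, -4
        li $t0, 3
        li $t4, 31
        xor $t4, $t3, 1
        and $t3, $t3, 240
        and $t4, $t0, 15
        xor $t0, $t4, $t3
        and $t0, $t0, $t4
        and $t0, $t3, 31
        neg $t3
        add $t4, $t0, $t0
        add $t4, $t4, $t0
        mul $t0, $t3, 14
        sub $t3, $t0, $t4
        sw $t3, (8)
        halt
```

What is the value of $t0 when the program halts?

-3360

$t3=-4
$t0=3
$t4=31
$t4=(-4)^1=-3
$t3=(-4)&240=240
$t4=3&15=3
$t0=3^240=243
$t0=243&3=3
$t0=240&31=16
$t3=-(240)=-240
$t4=16+16=32
$t4=32+16=48
$t0=(-240)*14=-3360
$t3=(-3360)-48=-3408
sw $t3, (8) → M[8]=-3408
halt.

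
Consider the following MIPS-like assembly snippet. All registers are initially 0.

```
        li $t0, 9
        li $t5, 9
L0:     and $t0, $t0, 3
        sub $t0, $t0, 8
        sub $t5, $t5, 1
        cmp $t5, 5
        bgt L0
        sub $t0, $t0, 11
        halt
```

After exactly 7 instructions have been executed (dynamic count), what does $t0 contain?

li $t0, 9 → $t0=9
li $t5, 9 → $t5=9
and $t0, $t0, 3 → $t0=9&3=1
sub $t0, $t0, 8 → $t0=1-8=-7
sub $t5, $t5, 1 → $t5=9-1=8
cmp $t5, 5  (cmp 8,5)
bgt L0: taken
After step 7: $t0 = -7.

-7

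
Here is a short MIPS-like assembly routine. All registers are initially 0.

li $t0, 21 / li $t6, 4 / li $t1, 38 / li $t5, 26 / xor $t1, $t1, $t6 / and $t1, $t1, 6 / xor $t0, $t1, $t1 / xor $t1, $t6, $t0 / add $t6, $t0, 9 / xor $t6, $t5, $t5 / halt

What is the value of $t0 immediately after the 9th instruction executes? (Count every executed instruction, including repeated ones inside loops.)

$t0=21
$t6=4
$t1=38
$t5=26
$t1=38^4=34
$t1=34&6=2
$t0=2^2=0
$t1=4^0=4
$t6=0+9=9
After step 9: $t0 = 0.

0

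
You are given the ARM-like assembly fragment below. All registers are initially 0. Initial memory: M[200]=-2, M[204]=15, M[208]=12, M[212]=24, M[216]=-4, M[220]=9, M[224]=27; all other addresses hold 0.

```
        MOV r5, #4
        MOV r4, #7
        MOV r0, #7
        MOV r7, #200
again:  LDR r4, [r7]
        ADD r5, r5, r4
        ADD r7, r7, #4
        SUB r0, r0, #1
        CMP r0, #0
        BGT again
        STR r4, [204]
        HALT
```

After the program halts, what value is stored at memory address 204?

after MOV r5, #4: r5=4
after MOV r4, #7: r4=7
after MOV r0, #7: r0=7
after MOV r7, #200: r7=200
after LDR r4, [r7]: r4=M[200]=-2
after ADD r5, r5, r4: r5=4+(-2)=2
after ADD r7, r7, #4: r7=200+4=204
after SUB r0, r0, #1: r0=7-1=6
CMP r0, #0  (cmp 6,0)
BGT again: taken
after LDR r4, [r7]: r4=M[204]=15
after ADD r5, r5, r4: r5=2+15=17
after ADD r7, r7, #4: r7=204+4=208
after SUB r0, r0, #1: r0=6-1=5
CMP r0, #0  (cmp 5,0)
BGT again: taken
after LDR r4, [r7]: r4=M[208]=12
after ADD r5, r5, r4: r5=17+12=29
after ADD r7, r7, #4: r7=208+4=212
after SUB r0, r0, #1: r0=5-1=4
CMP r0, #0  (cmp 4,0)
BGT again: taken
after LDR r4, [r7]: r4=M[212]=24
after ADD r5, r5, r4: r5=29+24=53
after ADD r7, r7, #4: r7=212+4=216
after SUB r0, r0, #1: r0=4-1=3
CMP r0, #0  (cmp 3,0)
BGT again: taken
after LDR r4, [r7]: r4=M[216]=-4
after ADD r5, r5, r4: r5=53+(-4)=49
after ADD r7, r7, #4: r7=216+4=220
after SUB r0, r0, #1: r0=3-1=2
CMP r0, #0  (cmp 2,0)
BGT again: taken
after LDR r4, [r7]: r4=M[220]=9
after ADD r5, r5, r4: r5=49+9=58
after ADD r7, r7, #4: r7=220+4=224
after SUB r0, r0, #1: r0=2-1=1
CMP r0, #0  (cmp 1,0)
BGT again: taken
after LDR r4, [r7]: r4=M[224]=27
after ADD r5, r5, r4: r5=58+27=85
after ADD r7, r7, #4: r7=224+4=228
after SUB r0, r0, #1: r0=1-1=0
CMP r0, #0  (cmp 0,0)
BGT again: not taken
STR r4, [204] → M[204]=27
halt.

27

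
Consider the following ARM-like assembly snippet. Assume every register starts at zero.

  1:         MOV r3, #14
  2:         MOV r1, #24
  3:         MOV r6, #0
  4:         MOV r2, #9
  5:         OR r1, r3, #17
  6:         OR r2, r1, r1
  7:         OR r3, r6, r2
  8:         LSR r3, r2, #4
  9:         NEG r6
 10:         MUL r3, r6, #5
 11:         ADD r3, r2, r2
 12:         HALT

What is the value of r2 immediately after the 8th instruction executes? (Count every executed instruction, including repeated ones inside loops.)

MOV r3, #14 → r3=14
MOV r1, #24 → r1=24
MOV r6, #0 → r6=0
MOV r2, #9 → r2=9
OR r1, r3, #17 → r1=14|17=31
OR r2, r1, r1 → r2=31|31=31
OR r3, r6, r2 → r3=0|31=31
LSR r3, r2, #4 → r3=31>>4=1
After step 8: r2 = 31.

31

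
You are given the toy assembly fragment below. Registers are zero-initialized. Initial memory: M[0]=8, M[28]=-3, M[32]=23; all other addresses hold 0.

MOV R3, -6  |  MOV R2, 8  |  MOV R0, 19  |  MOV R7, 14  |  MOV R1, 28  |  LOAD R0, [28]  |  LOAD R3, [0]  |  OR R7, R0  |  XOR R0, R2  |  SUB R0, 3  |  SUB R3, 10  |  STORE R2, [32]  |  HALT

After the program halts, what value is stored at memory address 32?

after MOV R3, -6: R3=-6
after MOV R2, 8: R2=8
after MOV R0, 19: R0=19
after MOV R7, 14: R7=14
after MOV R1, 28: R1=28
after LOAD R0, [28]: R0=M[28]=-3
after LOAD R3, [0]: R3=M[0]=8
after OR R7, R0: R7=14|(-3)=-1
after XOR R0, R2: R0=(-3)^8=-11
after SUB R0, 3: R0=(-11)-3=-14
after SUB R3, 10: R3=8-10=-2
STORE R2, [32] → M[32]=8
halt.

8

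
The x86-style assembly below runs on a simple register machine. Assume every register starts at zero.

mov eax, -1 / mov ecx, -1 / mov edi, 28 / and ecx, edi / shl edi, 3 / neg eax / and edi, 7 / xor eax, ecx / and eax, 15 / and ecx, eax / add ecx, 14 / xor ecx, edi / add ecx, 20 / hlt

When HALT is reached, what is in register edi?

eax=-1
ecx=-1
edi=28
ecx=(-1)&28=28
edi=28<<3=224
eax=-(-1)=1
edi=224&7=0
eax=1^28=29
eax=29&15=13
ecx=28&13=12
ecx=12+14=26
ecx=26^0=26
ecx=26+20=46
halt.

0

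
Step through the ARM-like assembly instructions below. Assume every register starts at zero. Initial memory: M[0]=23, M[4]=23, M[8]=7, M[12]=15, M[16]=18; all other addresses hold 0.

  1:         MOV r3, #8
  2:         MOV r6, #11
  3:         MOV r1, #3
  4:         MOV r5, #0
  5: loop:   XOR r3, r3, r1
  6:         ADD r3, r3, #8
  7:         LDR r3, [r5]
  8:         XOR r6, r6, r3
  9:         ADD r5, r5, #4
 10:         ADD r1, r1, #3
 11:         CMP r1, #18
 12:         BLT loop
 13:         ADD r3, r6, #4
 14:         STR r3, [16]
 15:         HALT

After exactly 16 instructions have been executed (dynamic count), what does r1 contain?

6

r3=8
r6=11
r1=3
r5=0
r3=8^3=11
r3=11+8=19
r3=M[0]=23
r6=11^23=28
r5=0+4=4
r1=3+3=6
CMP r1, #18  (cmp 6,18)
BLT loop: taken
r3=23^6=17
r3=17+8=25
r3=M[4]=23
r6=28^23=11
After step 16: r1 = 6.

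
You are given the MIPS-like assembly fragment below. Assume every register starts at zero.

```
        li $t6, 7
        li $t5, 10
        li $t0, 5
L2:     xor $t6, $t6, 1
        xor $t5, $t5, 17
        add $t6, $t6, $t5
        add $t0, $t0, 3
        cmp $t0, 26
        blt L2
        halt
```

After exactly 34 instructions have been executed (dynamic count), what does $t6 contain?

li $t6, 7 → $t6=7
li $t5, 10 → $t5=10
li $t0, 5 → $t0=5
xor $t6, $t6, 1 → $t6=7^1=6
xor $t5, $t5, 17 → $t5=10^17=27
add $t6, $t6, $t5 → $t6=6+27=33
add $t0, $t0, 3 → $t0=5+3=8
cmp $t0, 26  (cmp 8,26)
blt L2: taken
xor $t6, $t6, 1 → $t6=33^1=32
xor $t5, $t5, 17 → $t5=27^17=10
add $t6, $t6, $t5 → $t6=32+10=42
add $t0, $t0, 3 → $t0=8+3=11
cmp $t0, 26  (cmp 11,26)
blt L2: taken
xor $t6, $t6, 1 → $t6=42^1=43
xor $t5, $t5, 17 → $t5=10^17=27
add $t6, $t6, $t5 → $t6=43+27=70
add $t0, $t0, 3 → $t0=11+3=14
cmp $t0, 26  (cmp 14,26)
blt L2: taken
xor $t6, $t6, 1 → $t6=70^1=71
xor $t5, $t5, 17 → $t5=27^17=10
add $t6, $t6, $t5 → $t6=71+10=81
add $t0, $t0, 3 → $t0=14+3=17
cmp $t0, 26  (cmp 17,26)
blt L2: taken
xor $t6, $t6, 1 → $t6=81^1=80
xor $t5, $t5, 17 → $t5=10^17=27
add $t6, $t6, $t5 → $t6=80+27=107
add $t0, $t0, 3 → $t0=17+3=20
cmp $t0, 26  (cmp 20,26)
blt L2: taken
xor $t6, $t6, 1 → $t6=107^1=106
After step 34: $t6 = 106.

106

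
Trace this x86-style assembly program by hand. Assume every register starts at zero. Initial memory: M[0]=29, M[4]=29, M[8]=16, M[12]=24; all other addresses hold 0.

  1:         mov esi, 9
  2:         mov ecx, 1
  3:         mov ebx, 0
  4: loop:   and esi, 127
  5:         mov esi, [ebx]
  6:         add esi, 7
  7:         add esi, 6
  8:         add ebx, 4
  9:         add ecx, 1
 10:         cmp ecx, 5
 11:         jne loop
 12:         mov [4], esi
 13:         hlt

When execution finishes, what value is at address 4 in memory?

esi=9
ecx=1
ebx=0
esi=9&127=9
esi=M[0]=29
esi=29+7=36
esi=36+6=42
ebx=0+4=4
ecx=1+1=2
cmp ecx, 5  (cmp 2,5)
jne loop: taken
esi=42&127=42
esi=M[4]=29
esi=29+7=36
esi=36+6=42
ebx=4+4=8
ecx=2+1=3
cmp ecx, 5  (cmp 3,5)
jne loop: taken
esi=42&127=42
esi=M[8]=16
esi=16+7=23
esi=23+6=29
ebx=8+4=12
ecx=3+1=4
cmp ecx, 5  (cmp 4,5)
jne loop: taken
esi=29&127=29
esi=M[12]=24
esi=24+7=31
esi=31+6=37
ebx=12+4=16
ecx=4+1=5
cmp ecx, 5  (cmp 5,5)
jne loop: not taken
mov [4], esi → M[4]=37
halt.

37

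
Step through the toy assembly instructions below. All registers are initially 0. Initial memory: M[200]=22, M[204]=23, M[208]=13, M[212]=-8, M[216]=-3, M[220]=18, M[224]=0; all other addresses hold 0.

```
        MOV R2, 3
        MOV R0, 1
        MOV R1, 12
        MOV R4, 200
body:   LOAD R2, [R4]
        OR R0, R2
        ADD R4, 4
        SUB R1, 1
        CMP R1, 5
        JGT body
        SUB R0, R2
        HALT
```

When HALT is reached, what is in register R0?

-1

R2=3
R0=1
R1=12
R4=200
R2=M[200]=22
R0=1|22=23
R4=200+4=204
R1=12-1=11
CMP R1, 5  (cmp 11,5)
JGT body: taken
R2=M[204]=23
R0=23|23=23
R4=204+4=208
R1=11-1=10
CMP R1, 5  (cmp 10,5)
JGT body: taken
R2=M[208]=13
R0=23|13=31
R4=208+4=212
R1=10-1=9
CMP R1, 5  (cmp 9,5)
JGT body: taken
R2=M[212]=-8
R0=31|(-8)=-1
R4=212+4=216
R1=9-1=8
CMP R1, 5  (cmp 8,5)
JGT body: taken
R2=M[216]=-3
R0=(-1)|(-3)=-1
R4=216+4=220
R1=8-1=7
CMP R1, 5  (cmp 7,5)
JGT body: taken
R2=M[220]=18
R0=(-1)|18=-1
R4=220+4=224
R1=7-1=6
CMP R1, 5  (cmp 6,5)
JGT body: taken
R2=M[224]=0
R0=(-1)|0=-1
R4=224+4=228
R1=6-1=5
CMP R1, 5  (cmp 5,5)
JGT body: not taken
R0=(-1)-0=-1
halt.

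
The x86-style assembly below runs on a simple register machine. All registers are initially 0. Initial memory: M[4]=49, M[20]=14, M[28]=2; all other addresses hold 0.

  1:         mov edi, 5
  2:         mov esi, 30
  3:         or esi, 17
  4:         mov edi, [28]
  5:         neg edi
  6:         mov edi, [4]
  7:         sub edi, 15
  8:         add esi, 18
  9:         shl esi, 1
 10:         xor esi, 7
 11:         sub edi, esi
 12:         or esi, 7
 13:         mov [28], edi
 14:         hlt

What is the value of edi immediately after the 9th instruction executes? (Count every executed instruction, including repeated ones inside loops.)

after mov edi, 5: edi=5
after mov esi, 30: esi=30
after or esi, 17: esi=30|17=31
after mov edi, [28]: edi=M[28]=2
after neg edi: edi=-(2)=-2
after mov edi, [4]: edi=M[4]=49
after sub edi, 15: edi=49-15=34
after add esi, 18: esi=31+18=49
after shl esi, 1: esi=49<<1=98
After step 9: edi = 34.

34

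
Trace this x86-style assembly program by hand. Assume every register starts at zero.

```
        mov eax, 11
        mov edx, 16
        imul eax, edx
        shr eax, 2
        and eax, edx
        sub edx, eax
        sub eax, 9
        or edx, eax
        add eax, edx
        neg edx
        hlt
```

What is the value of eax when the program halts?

mov eax, 11 → eax=11
mov edx, 16 → edx=16
imul eax, edx → eax=11*16=176
shr eax, 2 → eax=176>>2=44
and eax, edx → eax=44&16=0
sub edx, eax → edx=16-0=16
sub eax, 9 → eax=0-9=-9
or edx, eax → edx=16|(-9)=-9
add eax, edx → eax=(-9)+(-9)=-18
neg edx → edx=-(-9)=9
halt.

-18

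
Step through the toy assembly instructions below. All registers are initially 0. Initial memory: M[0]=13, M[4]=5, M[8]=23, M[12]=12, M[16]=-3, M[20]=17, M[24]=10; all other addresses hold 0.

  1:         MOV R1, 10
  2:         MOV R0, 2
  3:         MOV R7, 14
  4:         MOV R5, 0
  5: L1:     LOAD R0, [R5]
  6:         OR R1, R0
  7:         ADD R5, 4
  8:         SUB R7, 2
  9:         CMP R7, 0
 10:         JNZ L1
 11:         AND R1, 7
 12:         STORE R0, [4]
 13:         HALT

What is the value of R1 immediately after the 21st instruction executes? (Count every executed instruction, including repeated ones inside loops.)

31

after MOV R1, 10: R1=10
after MOV R0, 2: R0=2
after MOV R7, 14: R7=14
after MOV R5, 0: R5=0
after LOAD R0, [R5]: R0=M[0]=13
after OR R1, R0: R1=10|13=15
after ADD R5, 4: R5=0+4=4
after SUB R7, 2: R7=14-2=12
CMP R7, 0  (cmp 12,0)
JNZ L1: taken
after LOAD R0, [R5]: R0=M[4]=5
after OR R1, R0: R1=15|5=15
after ADD R5, 4: R5=4+4=8
after SUB R7, 2: R7=12-2=10
CMP R7, 0  (cmp 10,0)
JNZ L1: taken
after LOAD R0, [R5]: R0=M[8]=23
after OR R1, R0: R1=15|23=31
after ADD R5, 4: R5=8+4=12
after SUB R7, 2: R7=10-2=8
CMP R7, 0  (cmp 8,0)
After step 21: R1 = 31.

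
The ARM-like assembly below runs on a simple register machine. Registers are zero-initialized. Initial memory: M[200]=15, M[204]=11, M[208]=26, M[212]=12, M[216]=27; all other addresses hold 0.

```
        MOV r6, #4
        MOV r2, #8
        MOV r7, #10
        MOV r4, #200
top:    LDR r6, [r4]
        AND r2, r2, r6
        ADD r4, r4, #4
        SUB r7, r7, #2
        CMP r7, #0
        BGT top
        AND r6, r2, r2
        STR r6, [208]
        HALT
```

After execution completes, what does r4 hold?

220

MOV r6, #4 → r6=4
MOV r2, #8 → r2=8
MOV r7, #10 → r7=10
MOV r4, #200 → r4=200
LDR r6, [r4] → r6=M[200]=15
AND r2, r2, r6 → r2=8&15=8
ADD r4, r4, #4 → r4=200+4=204
SUB r7, r7, #2 → r7=10-2=8
CMP r7, #0  (cmp 8,0)
BGT top: taken
LDR r6, [r4] → r6=M[204]=11
AND r2, r2, r6 → r2=8&11=8
ADD r4, r4, #4 → r4=204+4=208
SUB r7, r7, #2 → r7=8-2=6
CMP r7, #0  (cmp 6,0)
BGT top: taken
LDR r6, [r4] → r6=M[208]=26
AND r2, r2, r6 → r2=8&26=8
ADD r4, r4, #4 → r4=208+4=212
SUB r7, r7, #2 → r7=6-2=4
CMP r7, #0  (cmp 4,0)
BGT top: taken
LDR r6, [r4] → r6=M[212]=12
AND r2, r2, r6 → r2=8&12=8
ADD r4, r4, #4 → r4=212+4=216
SUB r7, r7, #2 → r7=4-2=2
CMP r7, #0  (cmp 2,0)
BGT top: taken
LDR r6, [r4] → r6=M[216]=27
AND r2, r2, r6 → r2=8&27=8
ADD r4, r4, #4 → r4=216+4=220
SUB r7, r7, #2 → r7=2-2=0
CMP r7, #0  (cmp 0,0)
BGT top: not taken
AND r6, r2, r2 → r6=8&8=8
STR r6, [208] → M[208]=8
halt.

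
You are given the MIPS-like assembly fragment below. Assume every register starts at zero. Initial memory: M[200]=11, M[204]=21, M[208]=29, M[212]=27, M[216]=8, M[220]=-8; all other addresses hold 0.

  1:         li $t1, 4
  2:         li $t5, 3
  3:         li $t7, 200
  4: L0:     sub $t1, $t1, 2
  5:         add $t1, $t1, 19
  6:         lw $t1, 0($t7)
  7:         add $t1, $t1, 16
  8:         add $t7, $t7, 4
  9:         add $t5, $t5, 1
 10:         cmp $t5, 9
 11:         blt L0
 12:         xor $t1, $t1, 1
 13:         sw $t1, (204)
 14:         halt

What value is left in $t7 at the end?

li $t1, 4 → $t1=4
li $t5, 3 → $t5=3
li $t7, 200 → $t7=200
sub $t1, $t1, 2 → $t1=4-2=2
add $t1, $t1, 19 → $t1=2+19=21
lw $t1, 0($t7) → $t1=M[200]=11
add $t1, $t1, 16 → $t1=11+16=27
add $t7, $t7, 4 → $t7=200+4=204
add $t5, $t5, 1 → $t5=3+1=4
cmp $t5, 9  (cmp 4,9)
blt L0: taken
sub $t1, $t1, 2 → $t1=27-2=25
add $t1, $t1, 19 → $t1=25+19=44
lw $t1, 0($t7) → $t1=M[204]=21
add $t1, $t1, 16 → $t1=21+16=37
add $t7, $t7, 4 → $t7=204+4=208
add $t5, $t5, 1 → $t5=4+1=5
cmp $t5, 9  (cmp 5,9)
blt L0: taken
sub $t1, $t1, 2 → $t1=37-2=35
add $t1, $t1, 19 → $t1=35+19=54
lw $t1, 0($t7) → $t1=M[208]=29
add $t1, $t1, 16 → $t1=29+16=45
add $t7, $t7, 4 → $t7=208+4=212
add $t5, $t5, 1 → $t5=5+1=6
cmp $t5, 9  (cmp 6,9)
blt L0: taken
sub $t1, $t1, 2 → $t1=45-2=43
add $t1, $t1, 19 → $t1=43+19=62
lw $t1, 0($t7) → $t1=M[212]=27
add $t1, $t1, 16 → $t1=27+16=43
add $t7, $t7, 4 → $t7=212+4=216
add $t5, $t5, 1 → $t5=6+1=7
cmp $t5, 9  (cmp 7,9)
blt L0: taken
sub $t1, $t1, 2 → $t1=43-2=41
add $t1, $t1, 19 → $t1=41+19=60
lw $t1, 0($t7) → $t1=M[216]=8
add $t1, $t1, 16 → $t1=8+16=24
add $t7, $t7, 4 → $t7=216+4=220
add $t5, $t5, 1 → $t5=7+1=8
cmp $t5, 9  (cmp 8,9)
blt L0: taken
sub $t1, $t1, 2 → $t1=24-2=22
add $t1, $t1, 19 → $t1=22+19=41
lw $t1, 0($t7) → $t1=M[220]=-8
add $t1, $t1, 16 → $t1=(-8)+16=8
add $t7, $t7, 4 → $t7=220+4=224
add $t5, $t5, 1 → $t5=8+1=9
cmp $t5, 9  (cmp 9,9)
blt L0: not taken
xor $t1, $t1, 1 → $t1=8^1=9
sw $t1, (204) → M[204]=9
halt.

224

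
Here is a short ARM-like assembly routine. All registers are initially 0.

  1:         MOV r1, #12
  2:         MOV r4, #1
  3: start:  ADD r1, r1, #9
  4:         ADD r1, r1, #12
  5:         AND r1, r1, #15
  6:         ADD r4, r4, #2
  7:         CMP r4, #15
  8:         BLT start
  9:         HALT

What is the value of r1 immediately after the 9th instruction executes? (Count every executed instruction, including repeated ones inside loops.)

r1=12
r4=1
r1=12+9=21
r1=21+12=33
r1=33&15=1
r4=1+2=3
CMP r4, #15  (cmp 3,15)
BLT start: taken
r1=1+9=10
After step 9: r1 = 10.

10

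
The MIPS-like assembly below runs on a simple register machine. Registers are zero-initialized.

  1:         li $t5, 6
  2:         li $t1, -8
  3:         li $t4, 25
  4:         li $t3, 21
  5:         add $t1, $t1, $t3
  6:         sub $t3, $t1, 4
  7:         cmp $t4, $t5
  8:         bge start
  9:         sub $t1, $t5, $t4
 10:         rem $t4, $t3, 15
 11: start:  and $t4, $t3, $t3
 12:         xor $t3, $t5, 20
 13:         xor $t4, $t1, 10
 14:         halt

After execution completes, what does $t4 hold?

7

li $t5, 6 → $t5=6
li $t1, -8 → $t1=-8
li $t4, 25 → $t4=25
li $t3, 21 → $t3=21
add $t1, $t1, $t3 → $t1=(-8)+21=13
sub $t3, $t1, 4 → $t3=13-4=9
cmp $t4, $t5  (cmp 25,6)
bge start: taken
and $t4, $t3, $t3 → $t4=9&9=9
xor $t3, $t5, 20 → $t3=6^20=18
xor $t4, $t1, 10 → $t4=13^10=7
halt.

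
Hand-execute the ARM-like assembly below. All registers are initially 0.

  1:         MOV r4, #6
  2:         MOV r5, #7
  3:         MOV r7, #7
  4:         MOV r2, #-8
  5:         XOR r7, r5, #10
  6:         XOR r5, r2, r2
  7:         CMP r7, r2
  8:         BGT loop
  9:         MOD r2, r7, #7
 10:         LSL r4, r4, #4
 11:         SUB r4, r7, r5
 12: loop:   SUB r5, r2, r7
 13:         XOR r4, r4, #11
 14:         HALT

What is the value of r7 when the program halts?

13

MOV r4, #6 → r4=6
MOV r5, #7 → r5=7
MOV r7, #7 → r7=7
MOV r2, #-8 → r2=-8
XOR r7, r5, #10 → r7=7^10=13
XOR r5, r2, r2 → r5=(-8)^(-8)=0
CMP r7, r2  (cmp 13,-8)
BGT loop: taken
SUB r5, r2, r7 → r5=(-8)-13=-21
XOR r4, r4, #11 → r4=6^11=13
halt.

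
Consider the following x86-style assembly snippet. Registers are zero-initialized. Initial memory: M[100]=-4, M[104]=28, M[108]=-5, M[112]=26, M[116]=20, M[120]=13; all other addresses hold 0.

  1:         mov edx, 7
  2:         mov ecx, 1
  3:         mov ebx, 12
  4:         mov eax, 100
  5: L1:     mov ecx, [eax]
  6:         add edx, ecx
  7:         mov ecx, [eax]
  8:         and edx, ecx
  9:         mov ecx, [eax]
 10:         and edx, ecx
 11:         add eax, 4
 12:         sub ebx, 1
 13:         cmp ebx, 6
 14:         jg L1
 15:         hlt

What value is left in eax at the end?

edx=7
ecx=1
ebx=12
eax=100
ecx=M[100]=-4
edx=7+(-4)=3
ecx=M[100]=-4
edx=3&(-4)=0
ecx=M[100]=-4
edx=0&(-4)=0
eax=100+4=104
ebx=12-1=11
cmp ebx, 6  (cmp 11,6)
jg L1: taken
ecx=M[104]=28
edx=0+28=28
ecx=M[104]=28
edx=28&28=28
ecx=M[104]=28
edx=28&28=28
eax=104+4=108
ebx=11-1=10
cmp ebx, 6  (cmp 10,6)
jg L1: taken
ecx=M[108]=-5
edx=28+(-5)=23
ecx=M[108]=-5
edx=23&(-5)=19
ecx=M[108]=-5
edx=19&(-5)=19
eax=108+4=112
ebx=10-1=9
cmp ebx, 6  (cmp 9,6)
jg L1: taken
ecx=M[112]=26
edx=19+26=45
ecx=M[112]=26
edx=45&26=8
ecx=M[112]=26
edx=8&26=8
eax=112+4=116
ebx=9-1=8
cmp ebx, 6  (cmp 8,6)
jg L1: taken
ecx=M[116]=20
edx=8+20=28
ecx=M[116]=20
edx=28&20=20
ecx=M[116]=20
edx=20&20=20
eax=116+4=120
ebx=8-1=7
cmp ebx, 6  (cmp 7,6)
jg L1: taken
ecx=M[120]=13
edx=20+13=33
ecx=M[120]=13
edx=33&13=1
ecx=M[120]=13
edx=1&13=1
eax=120+4=124
ebx=7-1=6
cmp ebx, 6  (cmp 6,6)
jg L1: not taken
halt.

124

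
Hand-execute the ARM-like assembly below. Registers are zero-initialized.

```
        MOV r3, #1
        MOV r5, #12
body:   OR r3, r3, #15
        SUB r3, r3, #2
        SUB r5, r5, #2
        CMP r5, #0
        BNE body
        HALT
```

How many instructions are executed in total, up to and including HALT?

r3=1
r5=12
r3=1|15=15
r3=15-2=13
r5=12-2=10
CMP r5, #0  (cmp 10,0)
BNE body: taken
r3=13|15=15
r3=15-2=13
r5=10-2=8
CMP r5, #0  (cmp 8,0)
BNE body: taken
r3=13|15=15
r3=15-2=13
r5=8-2=6
CMP r5, #0  (cmp 6,0)
BNE body: taken
r3=13|15=15
r3=15-2=13
r5=6-2=4
CMP r5, #0  (cmp 4,0)
BNE body: taken
r3=13|15=15
r3=15-2=13
r5=4-2=2
CMP r5, #0  (cmp 2,0)
BNE body: taken
r3=13|15=15
r3=15-2=13
r5=2-2=0
CMP r5, #0  (cmp 0,0)
BNE body: not taken
halt.
Total executed instructions: 33.

33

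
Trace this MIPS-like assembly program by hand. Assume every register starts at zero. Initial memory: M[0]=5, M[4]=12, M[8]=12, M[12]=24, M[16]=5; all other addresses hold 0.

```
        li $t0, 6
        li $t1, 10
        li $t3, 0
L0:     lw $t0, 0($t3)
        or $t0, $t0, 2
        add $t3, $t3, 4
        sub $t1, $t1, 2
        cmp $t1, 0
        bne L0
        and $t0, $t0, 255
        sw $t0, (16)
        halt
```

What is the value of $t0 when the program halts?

7

li $t0, 6 → $t0=6
li $t1, 10 → $t1=10
li $t3, 0 → $t3=0
lw $t0, 0($t3) → $t0=M[0]=5
or $t0, $t0, 2 → $t0=5|2=7
add $t3, $t3, 4 → $t3=0+4=4
sub $t1, $t1, 2 → $t1=10-2=8
cmp $t1, 0  (cmp 8,0)
bne L0: taken
lw $t0, 0($t3) → $t0=M[4]=12
or $t0, $t0, 2 → $t0=12|2=14
add $t3, $t3, 4 → $t3=4+4=8
sub $t1, $t1, 2 → $t1=8-2=6
cmp $t1, 0  (cmp 6,0)
bne L0: taken
lw $t0, 0($t3) → $t0=M[8]=12
or $t0, $t0, 2 → $t0=12|2=14
add $t3, $t3, 4 → $t3=8+4=12
sub $t1, $t1, 2 → $t1=6-2=4
cmp $t1, 0  (cmp 4,0)
bne L0: taken
lw $t0, 0($t3) → $t0=M[12]=24
or $t0, $t0, 2 → $t0=24|2=26
add $t3, $t3, 4 → $t3=12+4=16
sub $t1, $t1, 2 → $t1=4-2=2
cmp $t1, 0  (cmp 2,0)
bne L0: taken
lw $t0, 0($t3) → $t0=M[16]=5
or $t0, $t0, 2 → $t0=5|2=7
add $t3, $t3, 4 → $t3=16+4=20
sub $t1, $t1, 2 → $t1=2-2=0
cmp $t1, 0  (cmp 0,0)
bne L0: not taken
and $t0, $t0, 255 → $t0=7&255=7
sw $t0, (16) → M[16]=7
halt.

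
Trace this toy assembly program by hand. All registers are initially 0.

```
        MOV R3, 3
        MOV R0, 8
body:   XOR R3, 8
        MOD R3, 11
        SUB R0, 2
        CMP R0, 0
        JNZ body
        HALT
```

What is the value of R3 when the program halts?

R3=3
R0=8
R3=3^8=11
R3=11%11=0
R0=8-2=6
CMP R0, 0  (cmp 6,0)
JNZ body: taken
R3=0^8=8
R3=8%11=8
R0=6-2=4
CMP R0, 0  (cmp 4,0)
JNZ body: taken
R3=8^8=0
R3=0%11=0
R0=4-2=2
CMP R0, 0  (cmp 2,0)
JNZ body: taken
R3=0^8=8
R3=8%11=8
R0=2-2=0
CMP R0, 0  (cmp 0,0)
JNZ body: not taken
halt.

8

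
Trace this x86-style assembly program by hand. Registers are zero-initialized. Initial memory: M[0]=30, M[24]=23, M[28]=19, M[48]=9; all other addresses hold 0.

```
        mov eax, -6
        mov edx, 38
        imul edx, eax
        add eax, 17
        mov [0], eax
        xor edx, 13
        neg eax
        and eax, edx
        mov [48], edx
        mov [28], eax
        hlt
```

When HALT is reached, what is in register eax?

-239

after mov eax, -6: eax=-6
after mov edx, 38: edx=38
after imul edx, eax: edx=38*(-6)=-228
after add eax, 17: eax=(-6)+17=11
mov [0], eax → M[0]=11
after xor edx, 13: edx=(-228)^13=-239
after neg eax: eax=-(11)=-11
after and eax, edx: eax=(-11)&(-239)=-239
mov [48], edx → M[48]=-239
mov [28], eax → M[28]=-239
halt.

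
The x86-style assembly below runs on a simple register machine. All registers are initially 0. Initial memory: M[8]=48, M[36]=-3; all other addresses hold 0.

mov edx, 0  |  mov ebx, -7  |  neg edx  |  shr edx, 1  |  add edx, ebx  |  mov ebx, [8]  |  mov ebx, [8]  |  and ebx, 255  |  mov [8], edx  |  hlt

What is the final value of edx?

after mov edx, 0: edx=0
after mov ebx, -7: ebx=-7
after neg edx: edx=-(0)=0
after shr edx, 1: edx=0>>1=0
after add edx, ebx: edx=0+(-7)=-7
after mov ebx, [8]: ebx=M[8]=48
after mov ebx, [8]: ebx=M[8]=48
after and ebx, 255: ebx=48&255=48
mov [8], edx → M[8]=-7
halt.

-7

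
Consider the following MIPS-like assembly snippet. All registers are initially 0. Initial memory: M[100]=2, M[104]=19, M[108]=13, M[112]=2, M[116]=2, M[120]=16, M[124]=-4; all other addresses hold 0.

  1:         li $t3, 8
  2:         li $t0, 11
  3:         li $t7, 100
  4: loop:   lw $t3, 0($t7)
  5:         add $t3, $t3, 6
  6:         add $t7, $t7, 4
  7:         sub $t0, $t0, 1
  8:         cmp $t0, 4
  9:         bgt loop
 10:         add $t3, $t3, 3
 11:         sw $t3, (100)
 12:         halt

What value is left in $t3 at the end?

5

$t3=8
$t0=11
$t7=100
$t3=M[100]=2
$t3=2+6=8
$t7=100+4=104
$t0=11-1=10
cmp $t0, 4  (cmp 10,4)
bgt loop: taken
$t3=M[104]=19
$t3=19+6=25
$t7=104+4=108
$t0=10-1=9
cmp $t0, 4  (cmp 9,4)
bgt loop: taken
$t3=M[108]=13
$t3=13+6=19
$t7=108+4=112
$t0=9-1=8
cmp $t0, 4  (cmp 8,4)
bgt loop: taken
$t3=M[112]=2
$t3=2+6=8
$t7=112+4=116
$t0=8-1=7
cmp $t0, 4  (cmp 7,4)
bgt loop: taken
$t3=M[116]=2
$t3=2+6=8
$t7=116+4=120
$t0=7-1=6
cmp $t0, 4  (cmp 6,4)
bgt loop: taken
$t3=M[120]=16
$t3=16+6=22
$t7=120+4=124
$t0=6-1=5
cmp $t0, 4  (cmp 5,4)
bgt loop: taken
$t3=M[124]=-4
$t3=(-4)+6=2
$t7=124+4=128
$t0=5-1=4
cmp $t0, 4  (cmp 4,4)
bgt loop: not taken
$t3=2+3=5
sw $t3, (100) → M[100]=5
halt.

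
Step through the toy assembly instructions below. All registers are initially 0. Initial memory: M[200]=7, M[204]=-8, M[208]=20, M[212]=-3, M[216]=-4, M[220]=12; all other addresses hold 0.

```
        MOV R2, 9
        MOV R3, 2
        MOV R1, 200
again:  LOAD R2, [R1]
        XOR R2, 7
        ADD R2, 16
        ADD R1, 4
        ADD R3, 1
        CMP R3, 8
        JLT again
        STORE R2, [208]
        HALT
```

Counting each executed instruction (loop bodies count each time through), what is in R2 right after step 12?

after MOV R2, 9: R2=9
after MOV R3, 2: R3=2
after MOV R1, 200: R1=200
after LOAD R2, [R1]: R2=M[200]=7
after XOR R2, 7: R2=7^7=0
after ADD R2, 16: R2=0+16=16
after ADD R1, 4: R1=200+4=204
after ADD R3, 1: R3=2+1=3
CMP R3, 8  (cmp 3,8)
JLT again: taken
after LOAD R2, [R1]: R2=M[204]=-8
after XOR R2, 7: R2=(-8)^7=-1
After step 12: R2 = -1.

-1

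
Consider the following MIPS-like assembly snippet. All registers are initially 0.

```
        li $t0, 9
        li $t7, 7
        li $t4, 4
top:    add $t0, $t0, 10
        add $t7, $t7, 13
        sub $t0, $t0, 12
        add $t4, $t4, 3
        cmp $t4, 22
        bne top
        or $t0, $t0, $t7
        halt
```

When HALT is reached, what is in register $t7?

after li $t0, 9: $t0=9
after li $t7, 7: $t7=7
after li $t4, 4: $t4=4
after add $t0, $t0, 10: $t0=9+10=19
after add $t7, $t7, 13: $t7=7+13=20
after sub $t0, $t0, 12: $t0=19-12=7
after add $t4, $t4, 3: $t4=4+3=7
cmp $t4, 22  (cmp 7,22)
bne top: taken
after add $t0, $t0, 10: $t0=7+10=17
after add $t7, $t7, 13: $t7=20+13=33
after sub $t0, $t0, 12: $t0=17-12=5
after add $t4, $t4, 3: $t4=7+3=10
cmp $t4, 22  (cmp 10,22)
bne top: taken
after add $t0, $t0, 10: $t0=5+10=15
after add $t7, $t7, 13: $t7=33+13=46
after sub $t0, $t0, 12: $t0=15-12=3
after add $t4, $t4, 3: $t4=10+3=13
cmp $t4, 22  (cmp 13,22)
bne top: taken
after add $t0, $t0, 10: $t0=3+10=13
after add $t7, $t7, 13: $t7=46+13=59
after sub $t0, $t0, 12: $t0=13-12=1
after add $t4, $t4, 3: $t4=13+3=16
cmp $t4, 22  (cmp 16,22)
bne top: taken
after add $t0, $t0, 10: $t0=1+10=11
after add $t7, $t7, 13: $t7=59+13=72
after sub $t0, $t0, 12: $t0=11-12=-1
after add $t4, $t4, 3: $t4=16+3=19
cmp $t4, 22  (cmp 19,22)
bne top: taken
after add $t0, $t0, 10: $t0=(-1)+10=9
after add $t7, $t7, 13: $t7=72+13=85
after sub $t0, $t0, 12: $t0=9-12=-3
after add $t4, $t4, 3: $t4=19+3=22
cmp $t4, 22  (cmp 22,22)
bne top: not taken
after or $t0, $t0, $t7: $t0=(-3)|85=-3
halt.

85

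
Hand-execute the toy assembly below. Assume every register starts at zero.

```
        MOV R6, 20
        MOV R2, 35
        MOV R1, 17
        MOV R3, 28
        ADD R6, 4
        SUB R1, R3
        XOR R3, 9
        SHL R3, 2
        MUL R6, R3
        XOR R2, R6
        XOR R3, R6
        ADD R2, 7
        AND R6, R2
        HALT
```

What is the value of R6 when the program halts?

R6=20
R2=35
R1=17
R3=28
R6=20+4=24
R1=17-28=-11
R3=28^9=21
R3=21<<2=84
R6=24*84=2016
R2=35^2016=1987
R3=84^2016=1972
R2=1987+7=1994
R6=2016&1994=1984
halt.

1984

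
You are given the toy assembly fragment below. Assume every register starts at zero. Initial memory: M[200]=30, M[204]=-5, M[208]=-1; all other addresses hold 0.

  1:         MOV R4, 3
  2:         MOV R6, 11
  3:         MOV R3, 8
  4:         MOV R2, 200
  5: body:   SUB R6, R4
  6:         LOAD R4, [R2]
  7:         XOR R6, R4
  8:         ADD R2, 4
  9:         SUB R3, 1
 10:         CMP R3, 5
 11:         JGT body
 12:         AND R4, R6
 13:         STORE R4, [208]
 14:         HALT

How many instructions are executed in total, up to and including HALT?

28

after MOV R4, 3: R4=3
after MOV R6, 11: R6=11
after MOV R3, 8: R3=8
after MOV R2, 200: R2=200
after SUB R6, R4: R6=11-3=8
after LOAD R4, [R2]: R4=M[200]=30
after XOR R6, R4: R6=8^30=22
after ADD R2, 4: R2=200+4=204
after SUB R3, 1: R3=8-1=7
CMP R3, 5  (cmp 7,5)
JGT body: taken
after SUB R6, R4: R6=22-30=-8
after LOAD R4, [R2]: R4=M[204]=-5
after XOR R6, R4: R6=(-8)^(-5)=3
after ADD R2, 4: R2=204+4=208
after SUB R3, 1: R3=7-1=6
CMP R3, 5  (cmp 6,5)
JGT body: taken
after SUB R6, R4: R6=3-(-5)=8
after LOAD R4, [R2]: R4=M[208]=-1
after XOR R6, R4: R6=8^(-1)=-9
after ADD R2, 4: R2=208+4=212
after SUB R3, 1: R3=6-1=5
CMP R3, 5  (cmp 5,5)
JGT body: not taken
after AND R4, R6: R4=(-1)&(-9)=-9
STORE R4, [208] → M[208]=-9
halt.
Total executed instructions: 28.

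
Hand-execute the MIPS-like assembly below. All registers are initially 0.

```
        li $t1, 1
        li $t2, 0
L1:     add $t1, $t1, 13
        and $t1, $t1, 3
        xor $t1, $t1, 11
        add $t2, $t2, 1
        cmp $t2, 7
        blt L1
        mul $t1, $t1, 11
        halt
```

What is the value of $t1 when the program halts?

li $t1, 1 → $t1=1
li $t2, 0 → $t2=0
add $t1, $t1, 13 → $t1=1+13=14
and $t1, $t1, 3 → $t1=14&3=2
xor $t1, $t1, 11 → $t1=2^11=9
add $t2, $t2, 1 → $t2=0+1=1
cmp $t2, 7  (cmp 1,7)
blt L1: taken
add $t1, $t1, 13 → $t1=9+13=22
and $t1, $t1, 3 → $t1=22&3=2
xor $t1, $t1, 11 → $t1=2^11=9
add $t2, $t2, 1 → $t2=1+1=2
cmp $t2, 7  (cmp 2,7)
blt L1: taken
add $t1, $t1, 13 → $t1=9+13=22
and $t1, $t1, 3 → $t1=22&3=2
xor $t1, $t1, 11 → $t1=2^11=9
add $t2, $t2, 1 → $t2=2+1=3
cmp $t2, 7  (cmp 3,7)
blt L1: taken
add $t1, $t1, 13 → $t1=9+13=22
and $t1, $t1, 3 → $t1=22&3=2
xor $t1, $t1, 11 → $t1=2^11=9
add $t2, $t2, 1 → $t2=3+1=4
cmp $t2, 7  (cmp 4,7)
blt L1: taken
add $t1, $t1, 13 → $t1=9+13=22
and $t1, $t1, 3 → $t1=22&3=2
xor $t1, $t1, 11 → $t1=2^11=9
add $t2, $t2, 1 → $t2=4+1=5
cmp $t2, 7  (cmp 5,7)
blt L1: taken
add $t1, $t1, 13 → $t1=9+13=22
and $t1, $t1, 3 → $t1=22&3=2
xor $t1, $t1, 11 → $t1=2^11=9
add $t2, $t2, 1 → $t2=5+1=6
cmp $t2, 7  (cmp 6,7)
blt L1: taken
add $t1, $t1, 13 → $t1=9+13=22
and $t1, $t1, 3 → $t1=22&3=2
xor $t1, $t1, 11 → $t1=2^11=9
add $t2, $t2, 1 → $t2=6+1=7
cmp $t2, 7  (cmp 7,7)
blt L1: not taken
mul $t1, $t1, 11 → $t1=9*11=99
halt.

99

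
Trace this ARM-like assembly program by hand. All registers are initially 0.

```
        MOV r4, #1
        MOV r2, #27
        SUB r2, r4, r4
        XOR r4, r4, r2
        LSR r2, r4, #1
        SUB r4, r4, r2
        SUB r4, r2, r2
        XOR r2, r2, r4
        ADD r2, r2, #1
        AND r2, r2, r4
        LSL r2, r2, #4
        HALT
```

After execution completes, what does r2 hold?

after MOV r4, #1: r4=1
after MOV r2, #27: r2=27
after SUB r2, r4, r4: r2=1-1=0
after XOR r4, r4, r2: r4=1^0=1
after LSR r2, r4, #1: r2=1>>1=0
after SUB r4, r4, r2: r4=1-0=1
after SUB r4, r2, r2: r4=0-0=0
after XOR r2, r2, r4: r2=0^0=0
after ADD r2, r2, #1: r2=0+1=1
after AND r2, r2, r4: r2=1&0=0
after LSL r2, r2, #4: r2=0<<4=0
halt.

0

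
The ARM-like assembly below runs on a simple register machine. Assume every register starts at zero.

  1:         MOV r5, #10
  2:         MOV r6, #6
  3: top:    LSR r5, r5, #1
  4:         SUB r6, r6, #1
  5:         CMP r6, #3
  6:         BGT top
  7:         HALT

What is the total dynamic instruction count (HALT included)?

15

MOV r5, #10 → r5=10
MOV r6, #6 → r6=6
LSR r5, r5, #1 → r5=10>>1=5
SUB r6, r6, #1 → r6=6-1=5
CMP r6, #3  (cmp 5,3)
BGT top: taken
LSR r5, r5, #1 → r5=5>>1=2
SUB r6, r6, #1 → r6=5-1=4
CMP r6, #3  (cmp 4,3)
BGT top: taken
LSR r5, r5, #1 → r5=2>>1=1
SUB r6, r6, #1 → r6=4-1=3
CMP r6, #3  (cmp 3,3)
BGT top: not taken
halt.
Total executed instructions: 15.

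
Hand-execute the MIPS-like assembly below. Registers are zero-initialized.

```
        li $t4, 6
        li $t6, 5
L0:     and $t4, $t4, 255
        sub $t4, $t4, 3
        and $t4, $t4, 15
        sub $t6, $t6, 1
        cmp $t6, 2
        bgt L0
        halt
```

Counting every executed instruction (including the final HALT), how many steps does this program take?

21

after li $t4, 6: $t4=6
after li $t6, 5: $t6=5
after and $t4, $t4, 255: $t4=6&255=6
after sub $t4, $t4, 3: $t4=6-3=3
after and $t4, $t4, 15: $t4=3&15=3
after sub $t6, $t6, 1: $t6=5-1=4
cmp $t6, 2  (cmp 4,2)
bgt L0: taken
after and $t4, $t4, 255: $t4=3&255=3
after sub $t4, $t4, 3: $t4=3-3=0
after and $t4, $t4, 15: $t4=0&15=0
after sub $t6, $t6, 1: $t6=4-1=3
cmp $t6, 2  (cmp 3,2)
bgt L0: taken
after and $t4, $t4, 255: $t4=0&255=0
after sub $t4, $t4, 3: $t4=0-3=-3
after and $t4, $t4, 15: $t4=(-3)&15=13
after sub $t6, $t6, 1: $t6=3-1=2
cmp $t6, 2  (cmp 2,2)
bgt L0: not taken
halt.
Total executed instructions: 21.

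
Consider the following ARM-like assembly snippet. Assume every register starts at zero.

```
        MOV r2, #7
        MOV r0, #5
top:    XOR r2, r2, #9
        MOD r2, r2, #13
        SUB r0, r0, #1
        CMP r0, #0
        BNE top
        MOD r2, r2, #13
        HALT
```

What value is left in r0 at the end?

MOV r2, #7 → r2=7
MOV r0, #5 → r0=5
XOR r2, r2, #9 → r2=7^9=14
MOD r2, r2, #13 → r2=14%13=1
SUB r0, r0, #1 → r0=5-1=4
CMP r0, #0  (cmp 4,0)
BNE top: taken
XOR r2, r2, #9 → r2=1^9=8
MOD r2, r2, #13 → r2=8%13=8
SUB r0, r0, #1 → r0=4-1=3
CMP r0, #0  (cmp 3,0)
BNE top: taken
XOR r2, r2, #9 → r2=8^9=1
MOD r2, r2, #13 → r2=1%13=1
SUB r0, r0, #1 → r0=3-1=2
CMP r0, #0  (cmp 2,0)
BNE top: taken
XOR r2, r2, #9 → r2=1^9=8
MOD r2, r2, #13 → r2=8%13=8
SUB r0, r0, #1 → r0=2-1=1
CMP r0, #0  (cmp 1,0)
BNE top: taken
XOR r2, r2, #9 → r2=8^9=1
MOD r2, r2, #13 → r2=1%13=1
SUB r0, r0, #1 → r0=1-1=0
CMP r0, #0  (cmp 0,0)
BNE top: not taken
MOD r2, r2, #13 → r2=1%13=1
halt.

0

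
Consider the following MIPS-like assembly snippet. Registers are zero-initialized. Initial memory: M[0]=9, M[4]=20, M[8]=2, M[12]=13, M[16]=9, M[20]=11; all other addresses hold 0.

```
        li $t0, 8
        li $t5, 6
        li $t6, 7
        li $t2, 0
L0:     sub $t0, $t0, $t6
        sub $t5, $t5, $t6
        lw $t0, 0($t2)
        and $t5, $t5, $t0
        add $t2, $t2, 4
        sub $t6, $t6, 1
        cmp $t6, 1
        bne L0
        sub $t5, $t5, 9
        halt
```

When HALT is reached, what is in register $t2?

24

after li $t0, 8: $t0=8
after li $t5, 6: $t5=6
after li $t6, 7: $t6=7
after li $t2, 0: $t2=0
after sub $t0, $t0, $t6: $t0=8-7=1
after sub $t5, $t5, $t6: $t5=6-7=-1
after lw $t0, 0($t2): $t0=M[0]=9
after and $t5, $t5, $t0: $t5=(-1)&9=9
after add $t2, $t2, 4: $t2=0+4=4
after sub $t6, $t6, 1: $t6=7-1=6
cmp $t6, 1  (cmp 6,1)
bne L0: taken
after sub $t0, $t0, $t6: $t0=9-6=3
after sub $t5, $t5, $t6: $t5=9-6=3
after lw $t0, 0($t2): $t0=M[4]=20
after and $t5, $t5, $t0: $t5=3&20=0
after add $t2, $t2, 4: $t2=4+4=8
after sub $t6, $t6, 1: $t6=6-1=5
cmp $t6, 1  (cmp 5,1)
bne L0: taken
after sub $t0, $t0, $t6: $t0=20-5=15
after sub $t5, $t5, $t6: $t5=0-5=-5
after lw $t0, 0($t2): $t0=M[8]=2
after and $t5, $t5, $t0: $t5=(-5)&2=2
after add $t2, $t2, 4: $t2=8+4=12
after sub $t6, $t6, 1: $t6=5-1=4
cmp $t6, 1  (cmp 4,1)
bne L0: taken
after sub $t0, $t0, $t6: $t0=2-4=-2
after sub $t5, $t5, $t6: $t5=2-4=-2
after lw $t0, 0($t2): $t0=M[12]=13
after and $t5, $t5, $t0: $t5=(-2)&13=12
after add $t2, $t2, 4: $t2=12+4=16
after sub $t6, $t6, 1: $t6=4-1=3
cmp $t6, 1  (cmp 3,1)
bne L0: taken
after sub $t0, $t0, $t6: $t0=13-3=10
after sub $t5, $t5, $t6: $t5=12-3=9
after lw $t0, 0($t2): $t0=M[16]=9
after and $t5, $t5, $t0: $t5=9&9=9
after add $t2, $t2, 4: $t2=16+4=20
after sub $t6, $t6, 1: $t6=3-1=2
cmp $t6, 1  (cmp 2,1)
bne L0: taken
after sub $t0, $t0, $t6: $t0=9-2=7
after sub $t5, $t5, $t6: $t5=9-2=7
after lw $t0, 0($t2): $t0=M[20]=11
after and $t5, $t5, $t0: $t5=7&11=3
after add $t2, $t2, 4: $t2=20+4=24
after sub $t6, $t6, 1: $t6=2-1=1
cmp $t6, 1  (cmp 1,1)
bne L0: not taken
after sub $t5, $t5, 9: $t5=3-9=-6
halt.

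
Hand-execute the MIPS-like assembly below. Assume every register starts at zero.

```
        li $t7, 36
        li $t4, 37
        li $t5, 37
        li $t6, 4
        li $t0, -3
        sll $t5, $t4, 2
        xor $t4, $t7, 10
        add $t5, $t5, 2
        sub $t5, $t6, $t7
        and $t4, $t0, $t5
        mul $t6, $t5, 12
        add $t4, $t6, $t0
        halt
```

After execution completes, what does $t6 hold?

after li $t7, 36: $t7=36
after li $t4, 37: $t4=37
after li $t5, 37: $t5=37
after li $t6, 4: $t6=4
after li $t0, -3: $t0=-3
after sll $t5, $t4, 2: $t5=37<<2=148
after xor $t4, $t7, 10: $t4=36^10=46
after add $t5, $t5, 2: $t5=148+2=150
after sub $t5, $t6, $t7: $t5=4-36=-32
after and $t4, $t0, $t5: $t4=(-3)&(-32)=-32
after mul $t6, $t5, 12: $t6=(-32)*12=-384
after add $t4, $t6, $t0: $t4=(-384)+(-3)=-387
halt.

-384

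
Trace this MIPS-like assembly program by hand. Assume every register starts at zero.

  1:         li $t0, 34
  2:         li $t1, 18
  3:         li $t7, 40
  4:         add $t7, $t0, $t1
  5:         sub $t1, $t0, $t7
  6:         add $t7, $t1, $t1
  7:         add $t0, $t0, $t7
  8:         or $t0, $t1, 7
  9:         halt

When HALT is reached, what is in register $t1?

-18

after li $t0, 34: $t0=34
after li $t1, 18: $t1=18
after li $t7, 40: $t7=40
after add $t7, $t0, $t1: $t7=34+18=52
after sub $t1, $t0, $t7: $t1=34-52=-18
after add $t7, $t1, $t1: $t7=(-18)+(-18)=-36
after add $t0, $t0, $t7: $t0=34+(-36)=-2
after or $t0, $t1, 7: $t0=(-18)|7=-17
halt.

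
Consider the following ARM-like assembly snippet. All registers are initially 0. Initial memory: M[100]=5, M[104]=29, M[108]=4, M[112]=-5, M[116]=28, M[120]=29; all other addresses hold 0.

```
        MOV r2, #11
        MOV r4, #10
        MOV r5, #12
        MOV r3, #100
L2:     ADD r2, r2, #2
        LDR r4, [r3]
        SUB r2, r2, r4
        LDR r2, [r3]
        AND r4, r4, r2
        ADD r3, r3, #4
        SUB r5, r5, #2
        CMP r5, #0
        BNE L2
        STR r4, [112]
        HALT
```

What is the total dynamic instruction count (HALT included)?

after MOV r2, #11: r2=11
after MOV r4, #10: r4=10
after MOV r5, #12: r5=12
after MOV r3, #100: r3=100
after ADD r2, r2, #2: r2=11+2=13
after LDR r4, [r3]: r4=M[100]=5
after SUB r2, r2, r4: r2=13-5=8
after LDR r2, [r3]: r2=M[100]=5
after AND r4, r4, r2: r4=5&5=5
after ADD r3, r3, #4: r3=100+4=104
after SUB r5, r5, #2: r5=12-2=10
CMP r5, #0  (cmp 10,0)
BNE L2: taken
after ADD r2, r2, #2: r2=5+2=7
after LDR r4, [r3]: r4=M[104]=29
after SUB r2, r2, r4: r2=7-29=-22
after LDR r2, [r3]: r2=M[104]=29
after AND r4, r4, r2: r4=29&29=29
after ADD r3, r3, #4: r3=104+4=108
after SUB r5, r5, #2: r5=10-2=8
CMP r5, #0  (cmp 8,0)
BNE L2: taken
after ADD r2, r2, #2: r2=29+2=31
after LDR r4, [r3]: r4=M[108]=4
after SUB r2, r2, r4: r2=31-4=27
after LDR r2, [r3]: r2=M[108]=4
after AND r4, r4, r2: r4=4&4=4
after ADD r3, r3, #4: r3=108+4=112
after SUB r5, r5, #2: r5=8-2=6
CMP r5, #0  (cmp 6,0)
BNE L2: taken
after ADD r2, r2, #2: r2=4+2=6
after LDR r4, [r3]: r4=M[112]=-5
after SUB r2, r2, r4: r2=6-(-5)=11
after LDR r2, [r3]: r2=M[112]=-5
after AND r4, r4, r2: r4=(-5)&(-5)=-5
after ADD r3, r3, #4: r3=112+4=116
after SUB r5, r5, #2: r5=6-2=4
CMP r5, #0  (cmp 4,0)
BNE L2: taken
after ADD r2, r2, #2: r2=(-5)+2=-3
after LDR r4, [r3]: r4=M[116]=28
after SUB r2, r2, r4: r2=(-3)-28=-31
after LDR r2, [r3]: r2=M[116]=28
after AND r4, r4, r2: r4=28&28=28
after ADD r3, r3, #4: r3=116+4=120
after SUB r5, r5, #2: r5=4-2=2
CMP r5, #0  (cmp 2,0)
BNE L2: taken
after ADD r2, r2, #2: r2=28+2=30
after LDR r4, [r3]: r4=M[120]=29
after SUB r2, r2, r4: r2=30-29=1
after LDR r2, [r3]: r2=M[120]=29
after AND r4, r4, r2: r4=29&29=29
after ADD r3, r3, #4: r3=120+4=124
after SUB r5, r5, #2: r5=2-2=0
CMP r5, #0  (cmp 0,0)
BNE L2: not taken
STR r4, [112] → M[112]=29
halt.
Total executed instructions: 60.

60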